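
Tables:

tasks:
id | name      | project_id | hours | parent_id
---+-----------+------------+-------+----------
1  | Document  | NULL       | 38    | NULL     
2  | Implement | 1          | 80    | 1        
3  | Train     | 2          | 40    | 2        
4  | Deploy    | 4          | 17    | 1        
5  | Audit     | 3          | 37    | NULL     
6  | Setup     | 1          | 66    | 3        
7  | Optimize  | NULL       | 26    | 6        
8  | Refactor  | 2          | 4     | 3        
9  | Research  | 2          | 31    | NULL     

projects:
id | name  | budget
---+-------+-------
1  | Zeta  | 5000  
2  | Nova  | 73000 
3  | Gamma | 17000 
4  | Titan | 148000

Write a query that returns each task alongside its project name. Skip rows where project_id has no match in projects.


INNER JOIN keeps only tasks rows whose project_id matches an id in projects. Walk through each task:
  - task 1 (Document): project_id=NULL, no match -> dropped
  - task 2 (Implement): project_id=1 -> matches Zeta
  - task 3 (Train): project_id=2 -> matches Nova
  - task 4 (Deploy): project_id=4 -> matches Titan
  - task 5 (Audit): project_id=3 -> matches Gamma
  - task 6 (Setup): project_id=1 -> matches Zeta
  - task 7 (Optimize): project_id=NULL, no match -> dropped
  - task 8 (Refactor): project_id=2 -> matches Nova
  - task 9 (Research): project_id=2 -> matches Nova
So 2 of 9 rows are dropped.

SQL:
SELECT a.name, b.name AS project
FROM tasks a
INNER JOIN projects b ON a.project_id = b.id

Result:
name      | project
----------+--------
Implement | Zeta   
Train     | Nova   
Deploy    | Titan  
Audit     | Gamma  
Setup     | Zeta   
Refactor  | Nova   
Research  | Nova   


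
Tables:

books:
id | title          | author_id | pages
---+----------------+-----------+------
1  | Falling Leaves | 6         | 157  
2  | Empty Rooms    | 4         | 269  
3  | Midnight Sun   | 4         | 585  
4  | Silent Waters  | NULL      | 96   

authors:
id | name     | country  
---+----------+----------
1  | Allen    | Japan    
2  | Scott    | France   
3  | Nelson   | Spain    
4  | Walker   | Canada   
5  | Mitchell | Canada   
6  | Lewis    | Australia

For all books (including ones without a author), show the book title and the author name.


LEFT JOIN keeps every row from books (the left table); where author_id has no match in authors, the author columns become NULL. Walk through each book:
  - book 1 (Falling Leaves): author_id=6 -> matches Lewis
  - book 2 (Empty Rooms): author_id=4 -> matches Walker
  - book 3 (Midnight Sun): author_id=4 -> matches Walker
  - book 4 (Silent Waters): author_id=NULL, no match -> kept with NULL
All 4 rows appear; 1 has NULL author.

SQL:
SELECT a.title, b.name AS author
FROM books a
LEFT JOIN authors b ON a.author_id = b.id

Result:
title          | author
---------------+-------
Falling Leaves | Lewis 
Empty Rooms    | Walker
Midnight Sun   | Walker
Silent Waters  | NULL  


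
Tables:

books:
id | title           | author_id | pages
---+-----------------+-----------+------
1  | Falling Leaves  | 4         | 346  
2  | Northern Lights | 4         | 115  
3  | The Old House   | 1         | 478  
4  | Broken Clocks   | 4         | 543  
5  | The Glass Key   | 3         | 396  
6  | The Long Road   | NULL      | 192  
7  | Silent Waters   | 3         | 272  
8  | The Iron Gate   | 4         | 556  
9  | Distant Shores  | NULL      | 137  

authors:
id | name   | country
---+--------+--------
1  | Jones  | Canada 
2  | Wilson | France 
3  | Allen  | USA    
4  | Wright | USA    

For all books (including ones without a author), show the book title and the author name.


LEFT JOIN keeps every row from books (the left table); where author_id has no match in authors, the author columns become NULL. Walk through each book:
  - book 1 (Falling Leaves): author_id=4 -> matches Wright
  - book 2 (Northern Lights): author_id=4 -> matches Wright
  - book 3 (The Old House): author_id=1 -> matches Jones
  - book 4 (Broken Clocks): author_id=4 -> matches Wright
  - book 5 (The Glass Key): author_id=3 -> matches Allen
  - book 6 (The Long Road): author_id=NULL, no match -> kept with NULL
  - book 7 (Silent Waters): author_id=3 -> matches Allen
  - book 8 (The Iron Gate): author_id=4 -> matches Wright
  - book 9 (Distant Shores): author_id=NULL, no match -> kept with NULL
All 9 rows appear; 2 have NULL author.

SQL:
SELECT a.title, b.name AS author
FROM books a
LEFT JOIN authors b ON a.author_id = b.id

Result:
title           | author
----------------+-------
Falling Leaves  | Wright
Northern Lights | Wright
The Old House   | Jones 
Broken Clocks   | Wright
The Glass Key   | Allen 
The Long Road   | NULL  
Silent Waters   | Allen 
The Iron Gate   | Wright
Distant Shores  | NULL  


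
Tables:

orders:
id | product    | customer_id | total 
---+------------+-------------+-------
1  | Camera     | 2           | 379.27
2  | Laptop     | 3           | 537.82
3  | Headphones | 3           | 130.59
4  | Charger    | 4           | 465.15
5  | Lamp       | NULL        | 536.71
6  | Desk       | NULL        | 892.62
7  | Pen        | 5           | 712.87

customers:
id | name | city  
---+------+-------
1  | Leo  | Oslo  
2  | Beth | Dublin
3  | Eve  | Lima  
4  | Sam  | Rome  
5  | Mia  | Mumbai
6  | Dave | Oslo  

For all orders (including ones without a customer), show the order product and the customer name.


LEFT JOIN keeps every row from orders (the left table); where customer_id has no match in customers, the customer columns become NULL. Walk through each order:
  - order 1 (Camera): customer_id=2 -> matches Beth
  - order 2 (Laptop): customer_id=3 -> matches Eve
  - order 3 (Headphones): customer_id=3 -> matches Eve
  - order 4 (Charger): customer_id=4 -> matches Sam
  - order 5 (Lamp): customer_id=NULL, no match -> kept with NULL
  - order 6 (Desk): customer_id=NULL, no match -> kept with NULL
  - order 7 (Pen): customer_id=5 -> matches Mia
All 7 rows appear; 2 have NULL customer.

SQL:
SELECT a.product, b.name AS customer
FROM orders a
LEFT JOIN customers b ON a.customer_id = b.id

Result:
product    | customer
-----------+---------
Camera     | Beth    
Laptop     | Eve     
Headphones | Eve     
Charger    | Sam     
Lamp       | NULL    
Desk       | NULL    
Pen        | Mia     


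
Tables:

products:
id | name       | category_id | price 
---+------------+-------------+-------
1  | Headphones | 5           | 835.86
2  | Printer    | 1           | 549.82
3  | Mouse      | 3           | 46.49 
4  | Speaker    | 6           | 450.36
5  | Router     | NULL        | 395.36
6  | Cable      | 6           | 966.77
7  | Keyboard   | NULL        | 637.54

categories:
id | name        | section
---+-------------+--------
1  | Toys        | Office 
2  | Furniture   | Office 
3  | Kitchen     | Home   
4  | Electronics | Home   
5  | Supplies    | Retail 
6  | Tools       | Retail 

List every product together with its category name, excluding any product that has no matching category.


INNER JOIN keeps only products rows whose category_id matches an id in categories. Walk through each product:
  - product 1 (Headphones): category_id=5 -> matches Supplies
  - product 2 (Printer): category_id=1 -> matches Toys
  - product 3 (Mouse): category_id=3 -> matches Kitchen
  - product 4 (Speaker): category_id=6 -> matches Tools
  - product 5 (Router): category_id=NULL, no match -> dropped
  - product 6 (Cable): category_id=6 -> matches Tools
  - product 7 (Keyboard): category_id=NULL, no match -> dropped
So 2 of 7 rows are dropped.

SQL:
SELECT a.name, b.name AS category
FROM products a
INNER JOIN categories b ON a.category_id = b.id

Result:
name       | category
-----------+---------
Headphones | Supplies
Printer    | Toys    
Mouse      | Kitchen 
Speaker    | Tools   
Cable      | Tools   


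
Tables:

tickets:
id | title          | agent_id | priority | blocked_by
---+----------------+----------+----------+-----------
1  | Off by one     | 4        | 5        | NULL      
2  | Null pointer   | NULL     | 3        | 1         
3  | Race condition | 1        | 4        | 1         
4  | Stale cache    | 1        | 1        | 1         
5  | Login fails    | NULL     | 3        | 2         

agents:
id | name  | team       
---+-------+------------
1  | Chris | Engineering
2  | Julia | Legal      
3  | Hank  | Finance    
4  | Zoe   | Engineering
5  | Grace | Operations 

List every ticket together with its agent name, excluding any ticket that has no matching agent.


INNER JOIN keeps only tickets rows whose agent_id matches an id in agents. Walk through each ticket:
  - ticket 1 (Off by one): agent_id=4 -> matches Zoe
  - ticket 2 (Null pointer): agent_id=NULL, no match -> dropped
  - ticket 3 (Race condition): agent_id=1 -> matches Chris
  - ticket 4 (Stale cache): agent_id=1 -> matches Chris
  - ticket 5 (Login fails): agent_id=NULL, no match -> dropped
So 2 of 5 rows are dropped.

SQL:
SELECT a.title, b.name AS agent
FROM tickets a
INNER JOIN agents b ON a.agent_id = b.id

Result:
title          | agent
---------------+------
Off by one     | Zoe  
Race condition | Chris
Stale cache    | Chris


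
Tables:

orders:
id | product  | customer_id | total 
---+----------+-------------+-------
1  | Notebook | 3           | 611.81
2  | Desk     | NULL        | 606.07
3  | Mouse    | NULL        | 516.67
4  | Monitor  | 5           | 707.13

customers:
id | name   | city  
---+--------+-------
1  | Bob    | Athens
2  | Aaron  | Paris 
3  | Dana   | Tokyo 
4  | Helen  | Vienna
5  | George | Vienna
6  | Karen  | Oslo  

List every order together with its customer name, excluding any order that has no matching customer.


INNER JOIN keeps only orders rows whose customer_id matches an id in customers. Walk through each order:
  - order 1 (Notebook): customer_id=3 -> matches Dana
  - order 2 (Desk): customer_id=NULL, no match -> dropped
  - order 3 (Mouse): customer_id=NULL, no match -> dropped
  - order 4 (Monitor): customer_id=5 -> matches George
So 2 of 4 rows are dropped.

SQL:
SELECT a.product, b.name AS customer
FROM orders a
INNER JOIN customers b ON a.customer_id = b.id

Result:
product  | customer
---------+---------
Notebook | Dana    
Monitor  | George  


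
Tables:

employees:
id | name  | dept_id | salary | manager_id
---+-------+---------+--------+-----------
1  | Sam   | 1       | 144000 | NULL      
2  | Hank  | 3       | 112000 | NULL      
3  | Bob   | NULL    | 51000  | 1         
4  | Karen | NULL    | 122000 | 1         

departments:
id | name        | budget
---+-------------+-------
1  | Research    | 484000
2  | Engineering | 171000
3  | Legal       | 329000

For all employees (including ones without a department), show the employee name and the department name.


LEFT JOIN keeps every row from employees (the left table); where dept_id has no match in departments, the department columns become NULL. Walk through each employee:
  - employee 1 (Sam): dept_id=1 -> matches Research
  - employee 2 (Hank): dept_id=3 -> matches Legal
  - employee 3 (Bob): dept_id=NULL, no match -> kept with NULL
  - employee 4 (Karen): dept_id=NULL, no match -> kept with NULL
All 4 rows appear; 2 have NULL department.

SQL:
SELECT a.name, b.name AS department
FROM employees a
LEFT JOIN departments b ON a.dept_id = b.id

Result:
name  | department
------+-----------
Sam   | Research  
Hank  | Legal     
Bob   | NULL      
Karen | NULL      


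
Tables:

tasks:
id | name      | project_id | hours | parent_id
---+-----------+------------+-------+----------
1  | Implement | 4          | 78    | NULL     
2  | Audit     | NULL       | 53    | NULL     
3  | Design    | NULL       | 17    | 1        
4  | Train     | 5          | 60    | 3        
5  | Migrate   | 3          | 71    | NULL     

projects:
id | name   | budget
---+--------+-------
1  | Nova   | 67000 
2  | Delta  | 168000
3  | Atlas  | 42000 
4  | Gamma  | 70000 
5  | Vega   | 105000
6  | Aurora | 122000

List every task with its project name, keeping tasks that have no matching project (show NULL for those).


LEFT JOIN keeps every row from tasks (the left table); where project_id has no match in projects, the project columns become NULL. Walk through each task:
  - task 1 (Implement): project_id=4 -> matches Gamma
  - task 2 (Audit): project_id=NULL, no match -> kept with NULL
  - task 3 (Design): project_id=NULL, no match -> kept with NULL
  - task 4 (Train): project_id=5 -> matches Vega
  - task 5 (Migrate): project_id=3 -> matches Atlas
All 5 rows appear; 2 have NULL project.

SQL:
SELECT a.name, b.name AS project
FROM tasks a
LEFT JOIN projects b ON a.project_id = b.id

Result:
name      | project
----------+--------
Implement | Gamma  
Audit     | NULL   
Design    | NULL   
Train     | Vega   
Migrate   | Atlas  


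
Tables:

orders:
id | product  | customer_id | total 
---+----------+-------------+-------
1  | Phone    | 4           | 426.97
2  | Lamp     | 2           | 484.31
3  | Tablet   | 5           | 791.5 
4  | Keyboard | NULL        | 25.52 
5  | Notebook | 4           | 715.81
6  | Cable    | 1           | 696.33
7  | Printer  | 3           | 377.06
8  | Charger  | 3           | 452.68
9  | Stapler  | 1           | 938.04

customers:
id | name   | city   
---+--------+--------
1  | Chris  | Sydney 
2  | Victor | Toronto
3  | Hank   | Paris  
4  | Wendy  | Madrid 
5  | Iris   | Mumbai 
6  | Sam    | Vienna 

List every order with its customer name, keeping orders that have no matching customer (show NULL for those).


LEFT JOIN keeps every row from orders (the left table); where customer_id has no match in customers, the customer columns become NULL. Walk through each order:
  - order 1 (Phone): customer_id=4 -> matches Wendy
  - order 2 (Lamp): customer_id=2 -> matches Victor
  - order 3 (Tablet): customer_id=5 -> matches Iris
  - order 4 (Keyboard): customer_id=NULL, no match -> kept with NULL
  - order 5 (Notebook): customer_id=4 -> matches Wendy
  - order 6 (Cable): customer_id=1 -> matches Chris
  - order 7 (Printer): customer_id=3 -> matches Hank
  - order 8 (Charger): customer_id=3 -> matches Hank
  - order 9 (Stapler): customer_id=1 -> matches Chris
All 9 rows appear; 1 has NULL customer.

SQL:
SELECT a.product, b.name AS customer
FROM orders a
LEFT JOIN customers b ON a.customer_id = b.id

Result:
product  | customer
---------+---------
Phone    | Wendy   
Lamp     | Victor  
Tablet   | Iris    
Keyboard | NULL    
Notebook | Wendy   
Cable    | Chris   
Printer  | Hank    
Charger  | Hank    
Stapler  | Chris   


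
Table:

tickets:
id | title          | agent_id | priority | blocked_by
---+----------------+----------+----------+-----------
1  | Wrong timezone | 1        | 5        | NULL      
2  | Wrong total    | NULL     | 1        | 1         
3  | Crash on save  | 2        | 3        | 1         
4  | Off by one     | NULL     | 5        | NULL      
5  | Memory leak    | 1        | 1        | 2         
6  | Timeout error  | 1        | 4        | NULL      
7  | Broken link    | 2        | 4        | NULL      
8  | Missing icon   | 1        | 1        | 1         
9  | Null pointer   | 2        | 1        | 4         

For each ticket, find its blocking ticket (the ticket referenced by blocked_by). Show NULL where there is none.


This is a self-join: tickets is joined to a second copy of itself, matching each row's blocked_by to another row's id. Use LEFT JOIN so rows with blocked_by=NULL are kept.
  - ticket 1 (Wrong timezone): blocked_by=NULL -> NULL
  - ticket 2 (Wrong total): blocked_by=1 -> Wrong timezone
  - ticket 3 (Crash on save): blocked_by=1 -> Wrong timezone
  - ticket 4 (Off by one): blocked_by=NULL -> NULL
  - ticket 5 (Memory leak): blocked_by=2 -> Wrong total
  - ticket 6 (Timeout error): blocked_by=NULL -> NULL
  - ticket 7 (Broken link): blocked_by=NULL -> NULL
  - ticket 8 (Missing icon): blocked_by=1 -> Wrong timezone
  - ticket 9 (Null pointer): blocked_by=4 -> Off by one

SQL:
SELECT a.title AS item, b.title AS blocked_by
FROM tickets a
LEFT JOIN tickets b ON a.blocked_by = b.id

Result:
item           | blocked_by    
---------------+---------------
Wrong timezone | NULL          
Wrong total    | Wrong timezone
Crash on save  | Wrong timezone
Off by one     | NULL          
Memory leak    | Wrong total   
Timeout error  | NULL          
Broken link    | NULL          
Missing icon   | Wrong timezone
Null pointer   | Off by one    


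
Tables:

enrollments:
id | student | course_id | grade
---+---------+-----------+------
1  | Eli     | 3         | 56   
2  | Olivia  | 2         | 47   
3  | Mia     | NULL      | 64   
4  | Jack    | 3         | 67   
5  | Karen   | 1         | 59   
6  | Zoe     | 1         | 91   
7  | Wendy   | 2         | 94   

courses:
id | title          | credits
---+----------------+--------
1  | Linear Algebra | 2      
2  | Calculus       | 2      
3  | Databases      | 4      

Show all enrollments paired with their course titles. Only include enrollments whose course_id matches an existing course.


INNER JOIN keeps only enrollments rows whose course_id matches an id in courses. Walk through each enrollment:
  - enrollment 1 (Eli): course_id=3 -> matches Databases
  - enrollment 2 (Olivia): course_id=2 -> matches Calculus
  - enrollment 3 (Mia): course_id=NULL, no match -> dropped
  - enrollment 4 (Jack): course_id=3 -> matches Databases
  - enrollment 5 (Karen): course_id=1 -> matches Linear Algebra
  - enrollment 6 (Zoe): course_id=1 -> matches Linear Algebra
  - enrollment 7 (Wendy): course_id=2 -> matches Calculus
So 1 of 7 rows is dropped.

SQL:
SELECT a.student, b.title AS course
FROM enrollments a
INNER JOIN courses b ON a.course_id = b.id

Result:
student | course        
--------+---------------
Eli     | Databases     
Olivia  | Calculus      
Jack    | Databases     
Karen   | Linear Algebra
Zoe     | Linear Algebra
Wendy   | Calculus      


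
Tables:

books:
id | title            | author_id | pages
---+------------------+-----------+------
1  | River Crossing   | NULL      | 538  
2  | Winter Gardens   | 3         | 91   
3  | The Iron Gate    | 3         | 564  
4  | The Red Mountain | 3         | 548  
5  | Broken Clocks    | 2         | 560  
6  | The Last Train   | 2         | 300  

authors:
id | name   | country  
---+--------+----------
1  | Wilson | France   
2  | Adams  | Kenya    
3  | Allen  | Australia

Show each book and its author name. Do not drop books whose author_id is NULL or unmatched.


LEFT JOIN keeps every row from books (the left table); where author_id has no match in authors, the author columns become NULL. Walk through each book:
  - book 1 (River Crossing): author_id=NULL, no match -> kept with NULL
  - book 2 (Winter Gardens): author_id=3 -> matches Allen
  - book 3 (The Iron Gate): author_id=3 -> matches Allen
  - book 4 (The Red Mountain): author_id=3 -> matches Allen
  - book 5 (Broken Clocks): author_id=2 -> matches Adams
  - book 6 (The Last Train): author_id=2 -> matches Adams
All 6 rows appear; 1 has NULL author.

SQL:
SELECT a.title, b.name AS author
FROM books a
LEFT JOIN authors b ON a.author_id = b.id

Result:
title            | author
-----------------+-------
River Crossing   | NULL  
Winter Gardens   | Allen 
The Iron Gate    | Allen 
The Red Mountain | Allen 
Broken Clocks    | Adams 
The Last Train   | Adams 


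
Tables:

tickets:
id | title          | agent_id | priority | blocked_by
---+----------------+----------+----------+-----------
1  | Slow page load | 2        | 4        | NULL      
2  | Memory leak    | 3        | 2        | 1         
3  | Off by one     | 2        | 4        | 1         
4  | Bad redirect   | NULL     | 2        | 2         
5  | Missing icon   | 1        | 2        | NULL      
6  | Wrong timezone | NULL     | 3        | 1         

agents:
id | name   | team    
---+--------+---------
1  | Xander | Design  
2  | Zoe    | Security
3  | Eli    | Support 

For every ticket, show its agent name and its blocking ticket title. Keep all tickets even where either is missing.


Two LEFT JOINs from the same base table tickets: one to agents via agent_id, one to tickets itself via blocked_by. Both are LEFT so every ticket is preserved.
Match against agents:
  - ticket 1 (Slow page load): agent_id=2 -> matches Zoe
  - ticket 2 (Memory leak): agent_id=3 -> matches Eli
  - ticket 3 (Off by one): agent_id=2 -> matches Zoe
  - ticket 4 (Bad redirect): agent_id=NULL, no match -> kept with NULL
  - ticket 5 (Missing icon): agent_id=1 -> matches Xander
  - ticket 6 (Wrong timezone): agent_id=NULL, no match -> kept with NULL
Match against tickets (self):
  - ticket 1 (Slow page load): blocked_by=NULL -> NULL
  - ticket 2 (Memory leak): blocked_by=1 -> Slow page load
  - ticket 3 (Off by one): blocked_by=1 -> Slow page load
  - ticket 4 (Bad redirect): blocked_by=2 -> Memory leak
  - ticket 5 (Missing icon): blocked_by=NULL -> NULL
  - ticket 6 (Wrong timezone): blocked_by=1 -> Slow page load

SQL:
SELECT a.title, b.name AS agent, c.title AS blocked_by
FROM tickets a
LEFT JOIN agents b ON a.agent_id = b.id
LEFT JOIN tickets c ON a.blocked_by = c.id

Result:
title          | agent  | blocked_by    
---------------+--------+---------------
Slow page load | Zoe    | NULL          
Memory leak    | Eli    | Slow page load
Off by one     | Zoe    | Slow page load
Bad redirect   | NULL   | Memory leak   
Missing icon   | Xander | NULL          
Wrong timezone | NULL   | Slow page load


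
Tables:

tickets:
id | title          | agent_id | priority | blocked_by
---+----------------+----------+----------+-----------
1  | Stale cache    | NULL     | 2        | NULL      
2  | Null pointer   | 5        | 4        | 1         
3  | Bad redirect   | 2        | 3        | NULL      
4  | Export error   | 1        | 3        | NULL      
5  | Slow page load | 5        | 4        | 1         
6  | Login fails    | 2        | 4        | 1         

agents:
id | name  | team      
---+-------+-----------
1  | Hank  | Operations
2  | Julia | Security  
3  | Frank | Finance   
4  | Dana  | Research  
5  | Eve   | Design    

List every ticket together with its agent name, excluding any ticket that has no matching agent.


INNER JOIN keeps only tickets rows whose agent_id matches an id in agents. Walk through each ticket:
  - ticket 1 (Stale cache): agent_id=NULL, no match -> dropped
  - ticket 2 (Null pointer): agent_id=5 -> matches Eve
  - ticket 3 (Bad redirect): agent_id=2 -> matches Julia
  - ticket 4 (Export error): agent_id=1 -> matches Hank
  - ticket 5 (Slow page load): agent_id=5 -> matches Eve
  - ticket 6 (Login fails): agent_id=2 -> matches Julia
So 1 of 6 rows is dropped.

SQL:
SELECT a.title, b.name AS agent
FROM tickets a
INNER JOIN agents b ON a.agent_id = b.id

Result:
title          | agent
---------------+------
Null pointer   | Eve  
Bad redirect   | Julia
Export error   | Hank 
Slow page load | Eve  
Login fails    | Julia


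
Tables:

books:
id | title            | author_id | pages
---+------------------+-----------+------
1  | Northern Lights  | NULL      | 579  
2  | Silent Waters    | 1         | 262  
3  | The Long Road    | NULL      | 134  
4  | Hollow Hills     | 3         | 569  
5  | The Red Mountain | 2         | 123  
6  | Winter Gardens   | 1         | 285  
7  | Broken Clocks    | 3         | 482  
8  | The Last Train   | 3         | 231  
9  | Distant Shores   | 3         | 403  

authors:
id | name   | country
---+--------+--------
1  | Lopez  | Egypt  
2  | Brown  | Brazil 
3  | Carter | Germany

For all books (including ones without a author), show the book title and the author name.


LEFT JOIN keeps every row from books (the left table); where author_id has no match in authors, the author columns become NULL. Walk through each book:
  - book 1 (Northern Lights): author_id=NULL, no match -> kept with NULL
  - book 2 (Silent Waters): author_id=1 -> matches Lopez
  - book 3 (The Long Road): author_id=NULL, no match -> kept with NULL
  - book 4 (Hollow Hills): author_id=3 -> matches Carter
  - book 5 (The Red Mountain): author_id=2 -> matches Brown
  - book 6 (Winter Gardens): author_id=1 -> matches Lopez
  - book 7 (Broken Clocks): author_id=3 -> matches Carter
  - book 8 (The Last Train): author_id=3 -> matches Carter
  - book 9 (Distant Shores): author_id=3 -> matches Carter
All 9 rows appear; 2 have NULL author.

SQL:
SELECT a.title, b.name AS author
FROM books a
LEFT JOIN authors b ON a.author_id = b.id

Result:
title            | author
-----------------+-------
Northern Lights  | NULL  
Silent Waters    | Lopez 
The Long Road    | NULL  
Hollow Hills     | Carter
The Red Mountain | Brown 
Winter Gardens   | Lopez 
Broken Clocks    | Carter
The Last Train   | Carter
Distant Shores   | Carter


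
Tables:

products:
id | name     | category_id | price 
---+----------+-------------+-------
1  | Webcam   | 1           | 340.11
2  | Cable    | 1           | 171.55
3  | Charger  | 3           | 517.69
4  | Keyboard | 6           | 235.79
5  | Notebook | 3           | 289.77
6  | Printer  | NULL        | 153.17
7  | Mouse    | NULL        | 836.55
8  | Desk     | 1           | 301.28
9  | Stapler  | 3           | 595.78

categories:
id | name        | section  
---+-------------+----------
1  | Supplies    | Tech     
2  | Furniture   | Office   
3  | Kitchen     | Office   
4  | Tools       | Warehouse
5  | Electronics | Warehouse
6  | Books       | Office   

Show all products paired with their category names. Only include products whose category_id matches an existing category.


INNER JOIN keeps only products rows whose category_id matches an id in categories. Walk through each product:
  - product 1 (Webcam): category_id=1 -> matches Supplies
  - product 2 (Cable): category_id=1 -> matches Supplies
  - product 3 (Charger): category_id=3 -> matches Kitchen
  - product 4 (Keyboard): category_id=6 -> matches Books
  - product 5 (Notebook): category_id=3 -> matches Kitchen
  - product 6 (Printer): category_id=NULL, no match -> dropped
  - product 7 (Mouse): category_id=NULL, no match -> dropped
  - product 8 (Desk): category_id=1 -> matches Supplies
  - product 9 (Stapler): category_id=3 -> matches Kitchen
So 2 of 9 rows are dropped.

SQL:
SELECT a.name, b.name AS category
FROM products a
INNER JOIN categories b ON a.category_id = b.id

Result:
name     | category
---------+---------
Webcam   | Supplies
Cable    | Supplies
Charger  | Kitchen 
Keyboard | Books   
Notebook | Kitchen 
Desk     | Supplies
Stapler  | Kitchen 


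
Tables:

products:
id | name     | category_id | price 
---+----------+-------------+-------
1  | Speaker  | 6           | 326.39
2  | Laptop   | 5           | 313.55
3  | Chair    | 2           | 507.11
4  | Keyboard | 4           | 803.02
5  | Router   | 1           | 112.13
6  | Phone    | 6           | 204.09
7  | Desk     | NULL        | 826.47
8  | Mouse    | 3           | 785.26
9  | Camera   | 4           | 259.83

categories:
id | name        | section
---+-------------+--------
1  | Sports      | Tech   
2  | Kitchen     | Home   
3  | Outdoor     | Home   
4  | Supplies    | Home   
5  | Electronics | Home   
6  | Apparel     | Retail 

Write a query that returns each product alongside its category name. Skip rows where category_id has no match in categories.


INNER JOIN keeps only products rows whose category_id matches an id in categories. Walk through each product:
  - product 1 (Speaker): category_id=6 -> matches Apparel
  - product 2 (Laptop): category_id=5 -> matches Electronics
  - product 3 (Chair): category_id=2 -> matches Kitchen
  - product 4 (Keyboard): category_id=4 -> matches Supplies
  - product 5 (Router): category_id=1 -> matches Sports
  - product 6 (Phone): category_id=6 -> matches Apparel
  - product 7 (Desk): category_id=NULL, no match -> dropped
  - product 8 (Mouse): category_id=3 -> matches Outdoor
  - product 9 (Camera): category_id=4 -> matches Supplies
So 1 of 9 rows is dropped.

SQL:
SELECT a.name, b.name AS category
FROM products a
INNER JOIN categories b ON a.category_id = b.id

Result:
name     | category   
---------+------------
Speaker  | Apparel    
Laptop   | Electronics
Chair    | Kitchen    
Keyboard | Supplies   
Router   | Sports     
Phone    | Apparel    
Mouse    | Outdoor    
Camera   | Supplies   


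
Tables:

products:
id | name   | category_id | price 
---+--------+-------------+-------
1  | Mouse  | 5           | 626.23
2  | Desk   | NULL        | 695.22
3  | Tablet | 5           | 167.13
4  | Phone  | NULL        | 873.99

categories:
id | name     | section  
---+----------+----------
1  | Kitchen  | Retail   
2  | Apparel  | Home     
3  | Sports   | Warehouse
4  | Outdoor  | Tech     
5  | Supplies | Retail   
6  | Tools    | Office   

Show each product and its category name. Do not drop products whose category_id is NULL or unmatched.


LEFT JOIN keeps every row from products (the left table); where category_id has no match in categories, the category columns become NULL. Walk through each product:
  - product 1 (Mouse): category_id=5 -> matches Supplies
  - product 2 (Desk): category_id=NULL, no match -> kept with NULL
  - product 3 (Tablet): category_id=5 -> matches Supplies
  - product 4 (Phone): category_id=NULL, no match -> kept with NULL
All 4 rows appear; 2 have NULL category.

SQL:
SELECT a.name, b.name AS category
FROM products a
LEFT JOIN categories b ON a.category_id = b.id

Result:
name   | category
-------+---------
Mouse  | Supplies
Desk   | NULL    
Tablet | Supplies
Phone  | NULL    


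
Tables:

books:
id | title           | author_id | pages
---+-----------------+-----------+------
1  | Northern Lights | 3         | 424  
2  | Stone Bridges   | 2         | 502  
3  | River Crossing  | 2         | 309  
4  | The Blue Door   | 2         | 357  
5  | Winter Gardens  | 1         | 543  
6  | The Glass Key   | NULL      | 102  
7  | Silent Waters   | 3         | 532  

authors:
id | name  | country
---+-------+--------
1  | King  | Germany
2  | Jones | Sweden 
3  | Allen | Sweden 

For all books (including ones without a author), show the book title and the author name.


LEFT JOIN keeps every row from books (the left table); where author_id has no match in authors, the author columns become NULL. Walk through each book:
  - book 1 (Northern Lights): author_id=3 -> matches Allen
  - book 2 (Stone Bridges): author_id=2 -> matches Jones
  - book 3 (River Crossing): author_id=2 -> matches Jones
  - book 4 (The Blue Door): author_id=2 -> matches Jones
  - book 5 (Winter Gardens): author_id=1 -> matches King
  - book 6 (The Glass Key): author_id=NULL, no match -> kept with NULL
  - book 7 (Silent Waters): author_id=3 -> matches Allen
All 7 rows appear; 1 has NULL author.

SQL:
SELECT a.title, b.name AS author
FROM books a
LEFT JOIN authors b ON a.author_id = b.id

Result:
title           | author
----------------+-------
Northern Lights | Allen 
Stone Bridges   | Jones 
River Crossing  | Jones 
The Blue Door   | Jones 
Winter Gardens  | King  
The Glass Key   | NULL  
Silent Waters   | Allen 


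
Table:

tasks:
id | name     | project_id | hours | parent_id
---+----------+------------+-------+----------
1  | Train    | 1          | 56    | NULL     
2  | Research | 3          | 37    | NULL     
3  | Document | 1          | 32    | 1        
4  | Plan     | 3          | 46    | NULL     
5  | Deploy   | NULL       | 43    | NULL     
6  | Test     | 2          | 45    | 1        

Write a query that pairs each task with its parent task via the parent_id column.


This is a self-join: tasks is joined to a second copy of itself, matching each row's parent_id to another row's id. Use LEFT JOIN so rows with parent_id=NULL are kept.
  - task 1 (Train): parent_id=NULL -> NULL
  - task 2 (Research): parent_id=NULL -> NULL
  - task 3 (Document): parent_id=1 -> Train
  - task 4 (Plan): parent_id=NULL -> NULL
  - task 5 (Deploy): parent_id=NULL -> NULL
  - task 6 (Test): parent_id=1 -> Train

SQL:
SELECT a.name AS item, b.name AS parent
FROM tasks a
LEFT JOIN tasks b ON a.parent_id = b.id

Result:
item     | parent
---------+-------
Train    | NULL  
Research | NULL  
Document | Train 
Plan     | NULL  
Deploy   | NULL  
Test     | Train 


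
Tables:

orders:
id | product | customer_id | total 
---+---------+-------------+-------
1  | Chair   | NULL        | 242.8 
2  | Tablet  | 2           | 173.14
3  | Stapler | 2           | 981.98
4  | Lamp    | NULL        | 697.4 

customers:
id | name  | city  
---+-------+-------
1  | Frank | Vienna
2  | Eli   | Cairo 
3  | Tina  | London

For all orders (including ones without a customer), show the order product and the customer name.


LEFT JOIN keeps every row from orders (the left table); where customer_id has no match in customers, the customer columns become NULL. Walk through each order:
  - order 1 (Chair): customer_id=NULL, no match -> kept with NULL
  - order 2 (Tablet): customer_id=2 -> matches Eli
  - order 3 (Stapler): customer_id=2 -> matches Eli
  - order 4 (Lamp): customer_id=NULL, no match -> kept with NULL
All 4 rows appear; 2 have NULL customer.

SQL:
SELECT a.product, b.name AS customer
FROM orders a
LEFT JOIN customers b ON a.customer_id = b.id

Result:
product | customer
--------+---------
Chair   | NULL    
Tablet  | Eli     
Stapler | Eli     
Lamp    | NULL    


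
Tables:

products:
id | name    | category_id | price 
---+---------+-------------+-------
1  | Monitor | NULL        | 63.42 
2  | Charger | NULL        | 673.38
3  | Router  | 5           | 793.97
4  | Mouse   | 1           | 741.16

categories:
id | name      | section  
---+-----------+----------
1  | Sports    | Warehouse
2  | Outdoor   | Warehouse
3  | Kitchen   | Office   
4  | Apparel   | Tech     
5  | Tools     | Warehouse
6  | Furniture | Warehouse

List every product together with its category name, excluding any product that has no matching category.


INNER JOIN keeps only products rows whose category_id matches an id in categories. Walk through each product:
  - product 1 (Monitor): category_id=NULL, no match -> dropped
  - product 2 (Charger): category_id=NULL, no match -> dropped
  - product 3 (Router): category_id=5 -> matches Tools
  - product 4 (Mouse): category_id=1 -> matches Sports
So 2 of 4 rows are dropped.

SQL:
SELECT a.name, b.name AS category
FROM products a
INNER JOIN categories b ON a.category_id = b.id

Result:
name   | category
-------+---------
Router | Tools   
Mouse  | Sports  


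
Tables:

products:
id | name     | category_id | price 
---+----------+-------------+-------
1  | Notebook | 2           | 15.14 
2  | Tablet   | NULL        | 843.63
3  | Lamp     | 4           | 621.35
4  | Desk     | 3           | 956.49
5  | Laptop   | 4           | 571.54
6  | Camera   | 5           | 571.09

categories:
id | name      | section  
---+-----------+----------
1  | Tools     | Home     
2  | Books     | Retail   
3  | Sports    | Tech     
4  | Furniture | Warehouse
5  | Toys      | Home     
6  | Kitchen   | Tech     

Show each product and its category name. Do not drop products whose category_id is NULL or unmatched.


LEFT JOIN keeps every row from products (the left table); where category_id has no match in categories, the category columns become NULL. Walk through each product:
  - product 1 (Notebook): category_id=2 -> matches Books
  - product 2 (Tablet): category_id=NULL, no match -> kept with NULL
  - product 3 (Lamp): category_id=4 -> matches Furniture
  - product 4 (Desk): category_id=3 -> matches Sports
  - product 5 (Laptop): category_id=4 -> matches Furniture
  - product 6 (Camera): category_id=5 -> matches Toys
All 6 rows appear; 1 has NULL category.

SQL:
SELECT a.name, b.name AS category
FROM products a
LEFT JOIN categories b ON a.category_id = b.id

Result:
name     | category 
---------+----------
Notebook | Books    
Tablet   | NULL     
Lamp     | Furniture
Desk     | Sports   
Laptop   | Furniture
Camera   | Toys     


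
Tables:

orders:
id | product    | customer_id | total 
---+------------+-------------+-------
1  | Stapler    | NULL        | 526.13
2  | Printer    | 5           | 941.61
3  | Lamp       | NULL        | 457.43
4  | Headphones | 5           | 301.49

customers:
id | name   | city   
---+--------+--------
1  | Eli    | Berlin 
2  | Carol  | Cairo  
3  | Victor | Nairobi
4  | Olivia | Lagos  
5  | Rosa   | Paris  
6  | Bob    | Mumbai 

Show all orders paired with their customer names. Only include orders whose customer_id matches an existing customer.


INNER JOIN keeps only orders rows whose customer_id matches an id in customers. Walk through each order:
  - order 1 (Stapler): customer_id=NULL, no match -> dropped
  - order 2 (Printer): customer_id=5 -> matches Rosa
  - order 3 (Lamp): customer_id=NULL, no match -> dropped
  - order 4 (Headphones): customer_id=5 -> matches Rosa
So 2 of 4 rows are dropped.

SQL:
SELECT a.product, b.name AS customer
FROM orders a
INNER JOIN customers b ON a.customer_id = b.id

Result:
product    | customer
-----------+---------
Printer    | Rosa    
Headphones | Rosa    


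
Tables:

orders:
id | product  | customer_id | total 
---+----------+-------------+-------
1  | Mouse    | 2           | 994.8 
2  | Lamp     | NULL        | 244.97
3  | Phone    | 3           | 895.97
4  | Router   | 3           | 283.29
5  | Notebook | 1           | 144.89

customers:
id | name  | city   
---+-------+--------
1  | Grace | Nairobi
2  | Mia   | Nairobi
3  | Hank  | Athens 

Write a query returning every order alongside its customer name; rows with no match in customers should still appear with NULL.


LEFT JOIN keeps every row from orders (the left table); where customer_id has no match in customers, the customer columns become NULL. Walk through each order:
  - order 1 (Mouse): customer_id=2 -> matches Mia
  - order 2 (Lamp): customer_id=NULL, no match -> kept with NULL
  - order 3 (Phone): customer_id=3 -> matches Hank
  - order 4 (Router): customer_id=3 -> matches Hank
  - order 5 (Notebook): customer_id=1 -> matches Grace
All 5 rows appear; 1 has NULL customer.

SQL:
SELECT a.product, b.name AS customer
FROM orders a
LEFT JOIN customers b ON a.customer_id = b.id

Result:
product  | customer
---------+---------
Mouse    | Mia     
Lamp     | NULL    
Phone    | Hank    
Router   | Hank    
Notebook | Grace   


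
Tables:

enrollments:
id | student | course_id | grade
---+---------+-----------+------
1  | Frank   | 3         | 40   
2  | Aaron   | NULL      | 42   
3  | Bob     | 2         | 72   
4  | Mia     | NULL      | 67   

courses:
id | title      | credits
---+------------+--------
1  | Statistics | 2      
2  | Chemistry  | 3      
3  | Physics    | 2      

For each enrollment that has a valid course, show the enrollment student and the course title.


INNER JOIN keeps only enrollments rows whose course_id matches an id in courses. Walk through each enrollment:
  - enrollment 1 (Frank): course_id=3 -> matches Physics
  - enrollment 2 (Aaron): course_id=NULL, no match -> dropped
  - enrollment 3 (Bob): course_id=2 -> matches Chemistry
  - enrollment 4 (Mia): course_id=NULL, no match -> dropped
So 2 of 4 rows are dropped.

SQL:
SELECT a.student, b.title AS course
FROM enrollments a
INNER JOIN courses b ON a.course_id = b.id

Result:
student | course   
--------+----------
Frank   | Physics  
Bob     | Chemistry


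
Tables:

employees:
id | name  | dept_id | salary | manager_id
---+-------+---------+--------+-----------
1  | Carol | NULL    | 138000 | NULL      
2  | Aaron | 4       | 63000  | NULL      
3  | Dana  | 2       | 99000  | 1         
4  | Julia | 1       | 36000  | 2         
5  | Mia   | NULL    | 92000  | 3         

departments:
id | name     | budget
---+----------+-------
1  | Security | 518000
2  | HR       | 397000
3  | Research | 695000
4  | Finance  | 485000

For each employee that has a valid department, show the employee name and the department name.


INNER JOIN keeps only employees rows whose dept_id matches an id in departments. Walk through each employee:
  - employee 1 (Carol): dept_id=NULL, no match -> dropped
  - employee 2 (Aaron): dept_id=4 -> matches Finance
  - employee 3 (Dana): dept_id=2 -> matches HR
  - employee 4 (Julia): dept_id=1 -> matches Security
  - employee 5 (Mia): dept_id=NULL, no match -> dropped
So 2 of 5 rows are dropped.

SQL:
SELECT a.name, b.name AS department
FROM employees a
INNER JOIN departments b ON a.dept_id = b.id

Result:
name  | department
------+-----------
Aaron | Finance   
Dana  | HR        
Julia | Security  
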